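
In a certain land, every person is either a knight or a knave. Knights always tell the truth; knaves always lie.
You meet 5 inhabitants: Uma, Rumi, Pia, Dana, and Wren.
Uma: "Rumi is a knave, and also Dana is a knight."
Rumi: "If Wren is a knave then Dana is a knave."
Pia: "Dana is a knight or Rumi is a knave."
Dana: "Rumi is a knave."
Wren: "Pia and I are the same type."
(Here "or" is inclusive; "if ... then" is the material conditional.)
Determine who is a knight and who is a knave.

Uma is a knight, and the claim "Rumi is a knave, and also Dana is a knight" is indeed true.
Since Rumi is a knave, "if Wren is a knave then Dana is a knave" needs to be false, which holds.
Since Pia is a knight, "Dana is a knight or Rumi is a knave" needs to be true, which holds.
Dana is a knight, and the claim "Rumi is a knave" is indeed true.
Wren is a knave, so "Pia and I are the same type" must be false — and it is.

Knights: Uma, Pia, and Dana. Knaves: Rumi and Wren.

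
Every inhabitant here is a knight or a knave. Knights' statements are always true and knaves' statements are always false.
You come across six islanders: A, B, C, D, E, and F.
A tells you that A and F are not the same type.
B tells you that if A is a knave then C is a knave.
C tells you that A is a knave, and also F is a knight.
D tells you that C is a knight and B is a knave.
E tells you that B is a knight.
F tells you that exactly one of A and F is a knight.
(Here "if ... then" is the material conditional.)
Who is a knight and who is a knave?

A is a knave; "A and F are not the same type" is False, as required.
B is a knight, and the claim "if A is a knave then C is a knave" is indeed True.
C is a knave, and the claim "A is a knave, and also F is a knight" is indeed False.
D is a knave, so "C is a knight and B is a knave" must be False — and it is.
Since E is a knight, "B is a knight" needs to be True, which holds.
F is a knave, so "exactly one of A and F is a knight" must be False — and it is.

Knights: B and E. Knaves: A, C, D, and F.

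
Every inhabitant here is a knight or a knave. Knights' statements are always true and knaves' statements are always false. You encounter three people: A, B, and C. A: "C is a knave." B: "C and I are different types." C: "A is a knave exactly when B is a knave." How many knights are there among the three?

1

The unique consistent assignment is A=knight, B=knave, C=knave.
That has 1 knight.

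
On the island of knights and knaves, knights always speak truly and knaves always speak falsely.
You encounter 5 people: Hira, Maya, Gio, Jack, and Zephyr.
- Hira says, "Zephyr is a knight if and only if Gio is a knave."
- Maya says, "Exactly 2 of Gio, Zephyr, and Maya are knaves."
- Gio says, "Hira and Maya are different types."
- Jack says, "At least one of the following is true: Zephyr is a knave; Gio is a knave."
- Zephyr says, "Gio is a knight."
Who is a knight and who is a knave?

Suppose Hira is a knight. Then Hira's statement "Zephyr is a knight if and only if Gio is a knave" would have to be true. Checking the 16 ways to assign the others, none is consistent with every speaker.
(For instance, with Maya=knave, Gio=knave, Jack=knight, Zephyr=knave, Hira's claim "Zephyr is a knight if and only if Gio is a knave" comes out false where it would need to be true.)
So Hira must be a knave, making "Zephyr is a knight if and only if Gio is a knave" false. Taking Hira=knave, Maya=knave, Gio=knave, Jack=knight, Zephyr=knave, each remaining statement checks out:
  Maya (knave): "exactly 2 of Gio, Zephyr, and Maya are knaves" — false. ✓
  Gio (knave): "Hira and Maya are different types" — false. ✓
  Jack (knight): "at least one of the following is true: Zephyr is a knave; Gio is a knave" — true. ✓
  Zephyr (knave): "Gio is a knight" — false. ✓
This is the unique consistent assignment.

Hira is a knave, Maya is a knave, Gio is a knave, Jack is a knight, and Zephyr is a knave.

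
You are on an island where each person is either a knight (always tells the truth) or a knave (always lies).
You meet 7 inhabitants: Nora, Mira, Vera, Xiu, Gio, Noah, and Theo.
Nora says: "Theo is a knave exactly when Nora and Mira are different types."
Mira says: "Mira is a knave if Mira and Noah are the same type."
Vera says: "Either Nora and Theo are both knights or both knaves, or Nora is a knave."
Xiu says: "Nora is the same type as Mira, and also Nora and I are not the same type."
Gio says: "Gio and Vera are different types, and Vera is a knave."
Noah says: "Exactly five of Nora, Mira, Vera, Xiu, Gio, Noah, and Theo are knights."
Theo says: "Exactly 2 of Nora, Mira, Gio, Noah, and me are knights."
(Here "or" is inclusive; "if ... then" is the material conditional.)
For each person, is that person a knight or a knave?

Since Nora is a knave, "Theo is a knave exactly when Nora and Mira are different types" needs to be False, which holds.
Mira is a knight; "Mira is a knave if Mira and Noah are the same type" is true, as required.
As a knight, Vera's statement "either Nora and Theo are both knights or both knaves, or Nora is a knave" should be true; it is.
Xiu (knave): "Nora is the same type as Mira, and also Nora and I are not the same type" — False. ✓
Since Gio is a knave, "Gio and Vera are different types, and Vera is a knave" needs to be False, which holds.
Since Noah is a knave, "exactly five of Nora, Mira, Vera, Xiu, Gio, Noah, and Theo are knights" needs to be False, which holds.
As a knight, Theo's statement "exactly 2 of Nora, Mira, Gio, Noah, and me are knights" should be true; it is.

Nora is a knave, Mira is a knight, Vera is a knight, Xiu is a knave, Gio is a knave, Noah is a knave, and Theo is a knight.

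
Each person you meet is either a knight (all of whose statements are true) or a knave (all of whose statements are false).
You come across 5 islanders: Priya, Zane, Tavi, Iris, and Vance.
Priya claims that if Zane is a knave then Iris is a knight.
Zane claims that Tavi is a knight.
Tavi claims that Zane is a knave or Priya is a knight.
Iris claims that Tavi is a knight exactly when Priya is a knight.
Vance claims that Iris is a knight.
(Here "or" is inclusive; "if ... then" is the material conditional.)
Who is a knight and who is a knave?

Knights: Priya, Zane, Tavi, Iris, and Vance. Knaves: none.

Since Priya is a knight, "if Zane is a knave then Iris is a knight" needs to be True, which holds.
Zane is a knight, so "Tavi is a knight" must be True — and it is.
Since Tavi is a knight, "Zane is a knave or Priya is a knight" needs to be True, which holds.
As a knight, Iris's statement "Tavi is a knight exactly when Priya is a knight" should be True; it is.
Since Vance is a knight, "Iris is a knight" needs to be True, which holds.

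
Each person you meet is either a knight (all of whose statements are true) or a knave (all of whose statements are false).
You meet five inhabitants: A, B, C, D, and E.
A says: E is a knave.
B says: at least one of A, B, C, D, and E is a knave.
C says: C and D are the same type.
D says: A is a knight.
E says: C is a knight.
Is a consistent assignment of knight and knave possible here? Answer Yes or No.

Yes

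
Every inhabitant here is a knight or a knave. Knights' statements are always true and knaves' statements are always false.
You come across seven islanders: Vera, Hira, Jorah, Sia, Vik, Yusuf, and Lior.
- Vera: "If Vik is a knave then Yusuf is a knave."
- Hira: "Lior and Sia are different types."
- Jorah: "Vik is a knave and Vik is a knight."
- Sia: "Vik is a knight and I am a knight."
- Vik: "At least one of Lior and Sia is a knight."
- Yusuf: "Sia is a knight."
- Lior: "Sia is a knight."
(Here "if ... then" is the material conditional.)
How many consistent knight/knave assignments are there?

2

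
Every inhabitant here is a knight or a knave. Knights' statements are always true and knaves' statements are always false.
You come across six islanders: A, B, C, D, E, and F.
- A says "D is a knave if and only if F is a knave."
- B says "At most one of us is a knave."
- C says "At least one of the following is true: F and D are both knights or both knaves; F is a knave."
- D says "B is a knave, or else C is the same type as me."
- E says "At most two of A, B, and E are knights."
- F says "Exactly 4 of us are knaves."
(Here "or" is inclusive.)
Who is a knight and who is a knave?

A is a knave, B is a knave, C is a knight, D is a knight, E is a knight, and F is a knave.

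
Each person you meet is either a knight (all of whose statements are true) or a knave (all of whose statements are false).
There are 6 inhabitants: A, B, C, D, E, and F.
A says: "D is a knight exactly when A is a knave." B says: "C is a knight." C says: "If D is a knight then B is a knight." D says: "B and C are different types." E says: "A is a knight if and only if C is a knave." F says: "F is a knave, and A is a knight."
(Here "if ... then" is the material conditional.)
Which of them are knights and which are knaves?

Knights: B, C, and E. Knaves: A, D, and F.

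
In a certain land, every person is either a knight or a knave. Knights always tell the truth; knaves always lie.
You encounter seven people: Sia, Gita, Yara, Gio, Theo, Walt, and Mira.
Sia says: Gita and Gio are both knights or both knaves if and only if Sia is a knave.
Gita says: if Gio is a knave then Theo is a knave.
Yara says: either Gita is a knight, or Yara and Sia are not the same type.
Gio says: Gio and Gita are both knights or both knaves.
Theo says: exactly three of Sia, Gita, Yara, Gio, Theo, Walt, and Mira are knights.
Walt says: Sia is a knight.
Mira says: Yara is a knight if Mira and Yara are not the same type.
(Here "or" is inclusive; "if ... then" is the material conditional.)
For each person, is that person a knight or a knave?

Sia is a knight, Gita is a knight, Yara is a knight, Gio is a knave, Theo is a knave, Walt is a knight, and Mira is a knight.

Sia (knight): "Gita and Gio are both knights or both knaves if and only if Sia is a knave" — True. ✓
Gita (knight): "if Gio is a knave then Theo is a knave" — True. ✓
Yara is a knight; "either Gita is a knight, or Yara and Sia are not the same type" is True, as required.
Since Gio is a knave, "Gio and Gita are both knights or both knaves" needs to be False, which holds.
Theo is a knave, so "exactly three of Sia, Gita, Yara, Gio, Theo, Walt, and Mira are knights" must be False — and it is.
Walt is a knight; "Sia is a knight" is True, as required.
Since Mira is a knight, "Yara is a knight if Mira and Yara are not the same type" needs to be True, which holds.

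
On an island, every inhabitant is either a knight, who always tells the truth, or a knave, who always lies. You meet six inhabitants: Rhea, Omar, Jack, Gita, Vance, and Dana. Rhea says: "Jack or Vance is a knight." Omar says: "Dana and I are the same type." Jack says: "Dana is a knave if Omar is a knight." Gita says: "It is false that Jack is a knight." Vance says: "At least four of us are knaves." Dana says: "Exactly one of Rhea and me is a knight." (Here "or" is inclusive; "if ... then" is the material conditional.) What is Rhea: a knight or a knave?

Rhea is a knave.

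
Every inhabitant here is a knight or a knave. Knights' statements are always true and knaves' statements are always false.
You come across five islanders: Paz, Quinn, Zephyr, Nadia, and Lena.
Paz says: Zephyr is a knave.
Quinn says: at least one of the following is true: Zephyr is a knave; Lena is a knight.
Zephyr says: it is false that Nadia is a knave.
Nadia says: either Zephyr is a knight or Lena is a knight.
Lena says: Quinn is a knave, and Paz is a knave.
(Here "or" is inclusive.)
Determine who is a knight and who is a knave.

Paz is a knight, Quinn is a knight, Zephyr is a knave, Nadia is a knave, and Lena is a knave.

Paz is a knight; "Zephyr is a knave" is True, as required.
Quinn (knight): "at least one of the following is true: Zephyr is a knave; Lena is a knight" — True. ✓
Zephyr (knave): "it is false that Nadia is a knave" — False. ✓
Since Nadia is a knave, "either Zephyr is a knight or Lena is a knight" needs to be False, which holds.
Since Lena is a knave, "Quinn is a knave, and Paz is a knave" needs to be False, which holds.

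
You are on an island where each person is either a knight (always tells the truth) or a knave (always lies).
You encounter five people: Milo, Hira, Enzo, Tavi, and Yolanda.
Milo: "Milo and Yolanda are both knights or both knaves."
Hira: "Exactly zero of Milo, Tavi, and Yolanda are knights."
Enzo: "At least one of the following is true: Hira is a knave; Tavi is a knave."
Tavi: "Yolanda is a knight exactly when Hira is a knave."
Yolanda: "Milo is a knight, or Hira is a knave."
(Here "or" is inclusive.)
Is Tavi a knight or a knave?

Consistent assignments: {Milo=knight, Hira=knave, Enzo=knight, Tavi=knight, Yolanda=knight}; {Milo=knave, Hira=knave, Enzo=knight, Tavi=knight, Yolanda=knight}
In every consistent assignment, Tavi is a knight.

Tavi is a knight.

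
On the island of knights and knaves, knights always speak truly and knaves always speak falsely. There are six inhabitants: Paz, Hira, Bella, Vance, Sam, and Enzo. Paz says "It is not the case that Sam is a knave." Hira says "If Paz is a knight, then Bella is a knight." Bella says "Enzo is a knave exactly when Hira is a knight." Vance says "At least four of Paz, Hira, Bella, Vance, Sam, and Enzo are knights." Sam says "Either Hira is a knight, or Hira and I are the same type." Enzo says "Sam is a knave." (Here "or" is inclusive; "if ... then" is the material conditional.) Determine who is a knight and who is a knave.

Paz (knight): "it is not the case that Sam is a knave" — True. ✓
Since Hira is a knight, "if Paz is a knight, then Bella is a knight" needs to be True, which holds.
Bella is a knight, so "Enzo is a knave exactly when Hira is a knight" must be True — and it is.
Vance is a knight, so "at least four of Paz, Hira, Bella, Vance, Sam, and Enzo are knights" must be True — and it is.
As a knight, Sam's statement "either Hira is a knight, or Hira and I are the same type" should be True; it is.
Enzo (knave): "Sam is a knave" — False. ✓

Knights: Paz, Hira, Bella, Vance, and Sam. Knaves: Enzo.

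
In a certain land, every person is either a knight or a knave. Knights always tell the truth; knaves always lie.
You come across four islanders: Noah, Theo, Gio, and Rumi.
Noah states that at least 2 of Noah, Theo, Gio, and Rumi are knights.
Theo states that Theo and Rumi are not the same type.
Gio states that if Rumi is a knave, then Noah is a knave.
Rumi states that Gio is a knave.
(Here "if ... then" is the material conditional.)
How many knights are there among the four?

1

The unique consistent assignment is Noah=knave, Theo=knave, Gio=knight, Rumi=knave.
That has 1 knight.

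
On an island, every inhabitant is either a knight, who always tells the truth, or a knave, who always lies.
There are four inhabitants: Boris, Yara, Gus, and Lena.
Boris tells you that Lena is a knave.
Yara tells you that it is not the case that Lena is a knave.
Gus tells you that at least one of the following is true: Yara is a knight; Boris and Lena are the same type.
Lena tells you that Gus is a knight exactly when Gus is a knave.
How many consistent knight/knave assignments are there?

Consistent assignments:
  Boris=knight, Yara=knave, Gus=knave, Lena=knave

1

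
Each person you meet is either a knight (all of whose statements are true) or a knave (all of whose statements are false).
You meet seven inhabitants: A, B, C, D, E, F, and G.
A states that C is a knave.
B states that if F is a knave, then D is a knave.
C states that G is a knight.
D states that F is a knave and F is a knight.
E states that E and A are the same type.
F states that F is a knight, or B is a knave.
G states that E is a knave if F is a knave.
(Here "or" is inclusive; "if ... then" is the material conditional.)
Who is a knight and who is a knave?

A is a knight, B is a knight, C is a knave, D is a knave, E is a knight, F is a knave, and G is a knave.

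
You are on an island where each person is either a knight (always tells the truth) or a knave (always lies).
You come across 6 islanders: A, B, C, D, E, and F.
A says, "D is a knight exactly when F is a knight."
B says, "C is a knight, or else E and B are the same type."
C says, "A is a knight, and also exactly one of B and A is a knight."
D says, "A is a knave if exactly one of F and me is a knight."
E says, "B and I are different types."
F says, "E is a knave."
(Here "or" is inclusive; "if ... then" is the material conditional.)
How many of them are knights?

2

The unique consistent assignment is A=knave, B=knave, C=knave, D=knight, E=knight, F=knave.
That has 2 knights.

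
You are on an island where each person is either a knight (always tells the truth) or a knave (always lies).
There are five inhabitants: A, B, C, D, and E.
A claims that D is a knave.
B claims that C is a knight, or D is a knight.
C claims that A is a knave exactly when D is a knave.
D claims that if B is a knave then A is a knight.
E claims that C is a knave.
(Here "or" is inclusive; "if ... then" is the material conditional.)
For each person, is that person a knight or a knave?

A is a knave, B is a knight, C is a knave, D is a knight, and E is a knight.

A is a knave; "D is a knave" is false, as required.
Since B is a knight, "C is a knight, or D is a knight" needs to be true, which holds.
Since C is a knave, "A is a knave exactly when D is a knave" needs to be false, which holds.
D is a knight, so "if B is a knave then A is a knight" must be true — and it is.
E (knight): "C is a knave" — true. ✓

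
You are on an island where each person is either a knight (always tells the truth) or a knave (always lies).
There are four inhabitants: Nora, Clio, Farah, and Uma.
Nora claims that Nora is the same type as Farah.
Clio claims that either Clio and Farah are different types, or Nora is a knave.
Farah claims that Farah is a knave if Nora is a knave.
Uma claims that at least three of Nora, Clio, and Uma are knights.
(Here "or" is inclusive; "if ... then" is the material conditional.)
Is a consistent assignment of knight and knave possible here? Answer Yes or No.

No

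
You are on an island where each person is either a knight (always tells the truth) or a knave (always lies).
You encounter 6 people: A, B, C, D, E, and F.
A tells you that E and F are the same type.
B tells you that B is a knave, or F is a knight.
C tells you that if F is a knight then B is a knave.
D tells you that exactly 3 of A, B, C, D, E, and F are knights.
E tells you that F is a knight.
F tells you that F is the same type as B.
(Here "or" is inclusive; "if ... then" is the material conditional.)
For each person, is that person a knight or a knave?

A is a knight, B is a knight, C is a knave, D is a knave, E is a knight, and F is a knight.

Since A is a knight, "E and F are the same type" needs to be True, which holds.
Since B is a knight, "B is a knave, or F is a knight" needs to be True, which holds.
Since C is a knave, "if F is a knight then B is a knave" needs to be False, which holds.
D is a knave, and the claim "exactly 3 of A, B, C, D, E, and F are knights" is indeed False.
E (knight): "F is a knight" — True. ✓
F is a knight, so "F is the same type as B" must be True — and it is.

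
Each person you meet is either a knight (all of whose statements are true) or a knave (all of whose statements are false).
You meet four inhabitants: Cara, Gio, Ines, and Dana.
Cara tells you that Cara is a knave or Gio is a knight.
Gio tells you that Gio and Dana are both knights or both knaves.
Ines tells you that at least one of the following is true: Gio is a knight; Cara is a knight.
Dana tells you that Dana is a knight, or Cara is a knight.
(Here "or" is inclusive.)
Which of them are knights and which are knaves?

Knights: Cara, Gio, Ines, and Dana. Knaves: none.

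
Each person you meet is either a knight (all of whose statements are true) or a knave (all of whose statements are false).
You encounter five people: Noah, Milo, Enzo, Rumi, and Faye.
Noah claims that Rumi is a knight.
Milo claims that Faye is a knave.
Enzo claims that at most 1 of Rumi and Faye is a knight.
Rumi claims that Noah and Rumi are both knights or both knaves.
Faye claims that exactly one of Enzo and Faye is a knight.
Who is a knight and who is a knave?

Noah is a knight, Milo is a knave, Enzo is a knave, Rumi is a knight, and Faye is a knight.

Since Noah is a knight, "Rumi is a knight" needs to be true, which holds.
Milo is a knave, and the claim "Faye is a knave" is indeed False.
As a knave, Enzo's statement "at most 1 of Rumi and Faye is a knight" should be False; it is.
Rumi (knight): "Noah and Rumi are both knights or both knaves" — true. ✓
Faye (knight): "exactly one of Enzo and Faye is a knight" — true. ✓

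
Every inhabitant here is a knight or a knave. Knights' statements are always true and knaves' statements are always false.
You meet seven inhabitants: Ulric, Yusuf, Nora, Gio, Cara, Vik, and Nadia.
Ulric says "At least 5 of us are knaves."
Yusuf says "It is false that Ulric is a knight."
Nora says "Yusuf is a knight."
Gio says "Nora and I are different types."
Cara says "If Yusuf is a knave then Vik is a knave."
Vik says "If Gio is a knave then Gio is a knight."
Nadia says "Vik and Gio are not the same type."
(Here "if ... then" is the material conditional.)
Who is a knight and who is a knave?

Knights: Ulric and Cara. Knaves: Yusuf, Nora, Gio, Vik, and Nadia.

As a knight, Ulric's statement "at least 5 of us are knaves" should be True; it is.
Yusuf is a knave, so "it is false that Ulric is a knight" must be false — and it is.
Since Nora is a knave, "Yusuf is a knight" needs to be false, which holds.
As a knave, Gio's statement "Nora and I are different types" should be false; it is.
Since Cara is a knight, "if Yusuf is a knave then Vik is a knave" needs to be True, which holds.
Vik is a knave, and the claim "if Gio is a knave then Gio is a knight" is indeed false.
Nadia is a knave, and the claim "Vik and Gio are not the same type" is indeed false.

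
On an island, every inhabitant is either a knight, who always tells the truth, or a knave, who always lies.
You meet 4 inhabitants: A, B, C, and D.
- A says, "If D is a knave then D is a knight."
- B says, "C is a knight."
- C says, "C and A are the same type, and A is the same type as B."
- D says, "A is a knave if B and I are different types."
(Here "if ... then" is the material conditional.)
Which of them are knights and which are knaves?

Knights: A, B, C, and D. Knaves: none.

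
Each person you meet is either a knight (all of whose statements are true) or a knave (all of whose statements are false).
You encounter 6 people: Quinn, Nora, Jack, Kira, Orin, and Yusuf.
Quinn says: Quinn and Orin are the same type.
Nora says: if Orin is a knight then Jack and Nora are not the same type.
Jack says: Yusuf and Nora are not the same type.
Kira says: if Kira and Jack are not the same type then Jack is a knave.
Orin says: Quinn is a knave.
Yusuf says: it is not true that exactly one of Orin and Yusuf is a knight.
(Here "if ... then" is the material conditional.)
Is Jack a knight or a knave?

Jack is a knave.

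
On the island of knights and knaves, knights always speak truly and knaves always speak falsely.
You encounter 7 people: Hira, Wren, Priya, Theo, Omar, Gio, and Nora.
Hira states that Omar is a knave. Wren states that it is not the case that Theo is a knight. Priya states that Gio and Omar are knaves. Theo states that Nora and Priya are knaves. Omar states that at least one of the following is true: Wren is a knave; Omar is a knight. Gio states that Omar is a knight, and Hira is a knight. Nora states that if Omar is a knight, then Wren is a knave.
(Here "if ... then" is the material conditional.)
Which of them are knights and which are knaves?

Knights: Hira, Wren, Priya, and Nora. Knaves: Theo, Omar, and Gio.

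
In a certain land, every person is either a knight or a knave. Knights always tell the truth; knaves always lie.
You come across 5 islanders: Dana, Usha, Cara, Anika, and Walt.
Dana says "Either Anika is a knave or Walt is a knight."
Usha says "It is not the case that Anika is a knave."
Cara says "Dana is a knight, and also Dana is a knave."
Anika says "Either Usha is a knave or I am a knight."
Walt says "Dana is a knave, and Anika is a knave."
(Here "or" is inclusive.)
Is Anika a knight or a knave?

Anika is a knight.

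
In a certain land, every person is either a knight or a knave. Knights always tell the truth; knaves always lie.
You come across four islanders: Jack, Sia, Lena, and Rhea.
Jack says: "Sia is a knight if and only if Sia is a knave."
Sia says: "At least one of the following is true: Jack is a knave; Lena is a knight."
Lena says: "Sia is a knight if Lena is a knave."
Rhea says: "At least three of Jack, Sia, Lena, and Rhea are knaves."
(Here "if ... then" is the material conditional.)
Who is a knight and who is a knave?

As a knave, Jack's statement "Sia is a knight if and only if Sia is a knave" should be False; it is.
Sia is a knight, and the claim "at least one of the following is true: Jack is a knave; Lena is a knight" is indeed true.
Lena is a knight, so "Sia is a knight if Lena is a knave" must be true — and it is.
Since Rhea is a knave, "at least three of Jack, Sia, Lena, and Rhea are knaves" needs to be False, which holds.

Jack is a knave, Sia is a knight, Lena is a knight, and Rhea is a knave.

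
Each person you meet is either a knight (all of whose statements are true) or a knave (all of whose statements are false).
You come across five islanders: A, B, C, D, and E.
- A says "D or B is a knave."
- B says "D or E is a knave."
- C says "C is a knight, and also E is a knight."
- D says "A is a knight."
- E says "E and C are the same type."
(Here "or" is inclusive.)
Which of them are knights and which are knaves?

A is a knight, B is a knave, C is a knight, D is a knight, and E is a knight.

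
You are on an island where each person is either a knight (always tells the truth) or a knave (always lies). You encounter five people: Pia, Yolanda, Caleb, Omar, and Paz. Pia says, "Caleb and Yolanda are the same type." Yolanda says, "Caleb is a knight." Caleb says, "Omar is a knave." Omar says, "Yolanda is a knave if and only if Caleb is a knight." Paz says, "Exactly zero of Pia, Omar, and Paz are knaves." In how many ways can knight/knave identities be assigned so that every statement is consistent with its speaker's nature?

1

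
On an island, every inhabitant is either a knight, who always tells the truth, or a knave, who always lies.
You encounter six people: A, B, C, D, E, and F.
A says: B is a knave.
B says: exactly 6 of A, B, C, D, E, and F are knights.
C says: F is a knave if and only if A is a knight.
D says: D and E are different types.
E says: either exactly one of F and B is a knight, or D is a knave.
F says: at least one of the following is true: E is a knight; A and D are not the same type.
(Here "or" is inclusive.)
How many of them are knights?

The unique consistent assignment is A=knight, B=knave, C=knight, D=knight, E=knave, F=knave.
That has 3 knights.

3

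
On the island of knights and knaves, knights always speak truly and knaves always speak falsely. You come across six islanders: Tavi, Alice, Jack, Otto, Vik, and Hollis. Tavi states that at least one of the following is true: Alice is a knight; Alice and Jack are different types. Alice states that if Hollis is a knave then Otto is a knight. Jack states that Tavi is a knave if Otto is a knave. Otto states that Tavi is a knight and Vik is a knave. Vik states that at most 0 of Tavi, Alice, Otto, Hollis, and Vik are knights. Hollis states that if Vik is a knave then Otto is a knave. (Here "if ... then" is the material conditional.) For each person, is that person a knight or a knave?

Tavi is a knight, so "at least one of the following is true: Alice is a knight; Alice and Jack are different types" must be True — and it is.
As a knight, Alice's statement "if Hollis is a knave then Otto is a knight" should be True; it is.
Jack is a knight, and the claim "Tavi is a knave if Otto is a knave" is indeed True.
Since Otto is a knight, "Tavi is a knight and Vik is a knave" needs to be True, which holds.
As a knave, Vik's statement "at most 0 of Tavi, Alice, Otto, Hollis, and Vik are knights" should be false; it is.
As a knave, Hollis's statement "if Vik is a knave then Otto is a knave" should be false; it is.

Tavi is a knight, Alice is a knight, Jack is a knight, Otto is a knight, Vik is a knave, and Hollis is a knave.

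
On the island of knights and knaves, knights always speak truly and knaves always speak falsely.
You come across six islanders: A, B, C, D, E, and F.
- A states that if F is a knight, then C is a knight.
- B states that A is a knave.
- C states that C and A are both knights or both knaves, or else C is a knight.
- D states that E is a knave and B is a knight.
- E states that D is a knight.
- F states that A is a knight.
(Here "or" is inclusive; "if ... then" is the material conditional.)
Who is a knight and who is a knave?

A (knight): "if F is a knight, then C is a knight" — True. ✓
As a knave, B's statement "A is a knave" should be False; it is.
C (knight): "C and A are both knights or both knaves, or else C is a knight" — True. ✓
As a knave, D's statement "E is a knave and B is a knight" should be False; it is.
Since E is a knave, "D is a knight" needs to be False, which holds.
F is a knight, so "A is a knight" must be True — and it is.

A is a knight, B is a knave, C is a knight, D is a knave, E is a knave, and F is a knight.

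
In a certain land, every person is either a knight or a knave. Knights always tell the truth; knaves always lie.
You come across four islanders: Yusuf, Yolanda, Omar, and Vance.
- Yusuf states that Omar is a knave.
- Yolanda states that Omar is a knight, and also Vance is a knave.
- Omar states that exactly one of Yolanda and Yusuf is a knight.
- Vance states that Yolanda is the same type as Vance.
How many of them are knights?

2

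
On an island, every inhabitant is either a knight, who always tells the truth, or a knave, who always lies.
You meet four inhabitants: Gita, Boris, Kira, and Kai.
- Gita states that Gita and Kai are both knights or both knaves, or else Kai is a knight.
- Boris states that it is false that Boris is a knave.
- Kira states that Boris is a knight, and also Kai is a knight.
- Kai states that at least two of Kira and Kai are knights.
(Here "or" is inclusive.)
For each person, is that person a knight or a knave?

Knights: Gita, Boris, Kira, and Kai. Knaves: none.

Suppose Gita is a knave. Then Gita's statement "Gita and Kai are both knights or both knaves, or else Kai is a knight" would have to be false. Checking the 8 ways to assign the others, none is consistent with every speaker.
(For instance, with Boris=knight, Kira=knight, Kai=knight, Gita's claim "Gita and Kai are both knights or both knaves, or else Kai is a knight" comes out true where it would need to be false.)
So Gita must be a knight, making "Gita and Kai are both knights or both knaves, or else Kai is a knight" true. Taking Gita=knight, Boris=knight, Kira=knight, Kai=knight, each remaining statement checks out:
  Boris (knight): "it is false that Boris is a knave" — true. ✓
  Kira (knight): "Boris is a knight, and also Kai is a knight" — true. ✓
  Kai (knight): "at least two of Kira and Kai are knights" — true. ✓
This is the unique consistent assignment.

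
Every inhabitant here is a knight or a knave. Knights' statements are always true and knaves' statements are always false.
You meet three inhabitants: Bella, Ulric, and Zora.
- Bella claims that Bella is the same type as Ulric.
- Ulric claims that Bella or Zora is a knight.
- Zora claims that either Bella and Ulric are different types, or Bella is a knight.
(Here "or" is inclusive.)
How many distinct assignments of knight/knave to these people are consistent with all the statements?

Consistent assignments:
  Bella=knight, Ulric=knight, Zora=knight
  Bella=knave, Ulric=knight, Zora=knight

2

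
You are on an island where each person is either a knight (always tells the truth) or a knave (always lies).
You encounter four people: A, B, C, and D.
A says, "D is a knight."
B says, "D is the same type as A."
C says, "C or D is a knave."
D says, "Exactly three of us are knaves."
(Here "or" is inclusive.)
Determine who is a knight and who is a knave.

A is a knave, B is a knight, C is a knight, and D is a knave.

A is a knave, so "D is a knight" must be false — and it is.
As a knight, B's statement "D is the same type as A" should be true; it is.
C is a knight; "C or D is a knave" is true, as required.
D is a knave; "exactly three of us are knaves" is false, as required.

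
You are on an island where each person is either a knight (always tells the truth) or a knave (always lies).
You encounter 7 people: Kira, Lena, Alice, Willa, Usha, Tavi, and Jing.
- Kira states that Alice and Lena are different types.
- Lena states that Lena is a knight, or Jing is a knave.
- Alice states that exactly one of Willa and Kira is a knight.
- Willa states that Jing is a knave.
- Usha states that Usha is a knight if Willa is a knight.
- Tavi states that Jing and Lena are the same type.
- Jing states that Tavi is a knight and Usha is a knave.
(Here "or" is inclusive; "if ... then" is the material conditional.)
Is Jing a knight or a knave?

Jing is a knave.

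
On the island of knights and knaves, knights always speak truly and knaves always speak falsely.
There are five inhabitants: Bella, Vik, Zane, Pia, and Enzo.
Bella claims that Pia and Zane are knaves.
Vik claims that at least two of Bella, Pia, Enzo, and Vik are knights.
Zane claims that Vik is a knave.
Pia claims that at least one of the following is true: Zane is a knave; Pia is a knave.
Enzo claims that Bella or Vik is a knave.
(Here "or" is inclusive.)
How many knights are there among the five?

3

The unique consistent assignment is Bella=knave, Vik=knight, Zane=knave, Pia=knight, Enzo=knight.
That has 3 knights.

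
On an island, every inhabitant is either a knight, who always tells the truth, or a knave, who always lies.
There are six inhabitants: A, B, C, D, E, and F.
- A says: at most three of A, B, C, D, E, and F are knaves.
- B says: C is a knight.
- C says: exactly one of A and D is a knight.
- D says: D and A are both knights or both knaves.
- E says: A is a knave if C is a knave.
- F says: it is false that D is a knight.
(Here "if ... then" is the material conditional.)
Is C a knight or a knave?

C is a knight.

Consistent assignments: {A=knight, B=knight, C=knight, D=knave, E=knight, F=knight}
In every consistent assignment, C is a knight.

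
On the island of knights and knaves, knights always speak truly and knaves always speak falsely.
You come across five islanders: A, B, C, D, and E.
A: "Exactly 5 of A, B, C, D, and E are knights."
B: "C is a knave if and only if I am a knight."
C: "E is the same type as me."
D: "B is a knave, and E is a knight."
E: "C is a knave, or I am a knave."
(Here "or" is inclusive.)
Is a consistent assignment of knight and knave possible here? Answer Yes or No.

Yes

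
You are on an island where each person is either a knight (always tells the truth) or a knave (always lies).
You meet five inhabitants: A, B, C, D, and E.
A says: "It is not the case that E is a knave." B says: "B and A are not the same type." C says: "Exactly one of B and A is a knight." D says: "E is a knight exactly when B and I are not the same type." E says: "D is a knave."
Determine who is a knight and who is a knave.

Since A is a knave, "it is not the case that E is a knave" needs to be False, which holds.
As a knight, B's statement "B and A are not the same type" should be True; it is.
C (knight): "exactly one of B and A is a knight" — True. ✓
Since D is a knight, "E is a knight exactly when B and I are not the same type" needs to be True, which holds.
E is a knave; "D is a knave" is False, as required.

A is a knave, B is a knight, C is a knight, D is a knight, and E is a knave.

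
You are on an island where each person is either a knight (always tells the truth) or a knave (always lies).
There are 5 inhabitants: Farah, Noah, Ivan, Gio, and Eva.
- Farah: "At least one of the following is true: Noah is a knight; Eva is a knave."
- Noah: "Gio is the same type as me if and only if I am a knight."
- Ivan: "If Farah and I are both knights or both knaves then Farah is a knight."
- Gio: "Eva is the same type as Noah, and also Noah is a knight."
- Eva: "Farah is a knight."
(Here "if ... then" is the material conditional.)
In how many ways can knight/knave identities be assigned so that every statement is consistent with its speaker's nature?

Consistent assignments:
  Farah=knight, Noah=knight, Ivan=knight, Gio=knight, Eva=knight

1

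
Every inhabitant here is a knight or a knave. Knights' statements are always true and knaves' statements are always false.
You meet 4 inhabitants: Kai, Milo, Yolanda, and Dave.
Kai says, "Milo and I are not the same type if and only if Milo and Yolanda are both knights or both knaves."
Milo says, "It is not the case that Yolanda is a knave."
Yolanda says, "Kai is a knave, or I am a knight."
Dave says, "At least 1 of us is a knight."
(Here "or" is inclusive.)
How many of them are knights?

2

The unique consistent assignment is Kai=knight, Milo=knave, Yolanda=knave, Dave=knight.
That has 2 knights.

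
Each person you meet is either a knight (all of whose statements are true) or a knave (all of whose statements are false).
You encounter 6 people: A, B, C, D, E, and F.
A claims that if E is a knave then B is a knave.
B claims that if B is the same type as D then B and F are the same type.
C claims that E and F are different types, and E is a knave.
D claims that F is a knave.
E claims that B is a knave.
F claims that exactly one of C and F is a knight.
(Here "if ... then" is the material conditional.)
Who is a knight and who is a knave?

Knights: A, E, and F. Knaves: B, C, and D.

As a knight, A's statement "if E is a knave then B is a knave" should be True; it is.
B (knave): "if B is the same type as D then B and F are the same type" — False. ✓
Since C is a knave, "E and F are different types, and E is a knave" needs to be False, which holds.
D is a knave, and the claim "F is a knave" is indeed False.
E is a knight, and the claim "B is a knave" is indeed True.
Since F is a knight, "exactly one of C and F is a knight" needs to be True, which holds.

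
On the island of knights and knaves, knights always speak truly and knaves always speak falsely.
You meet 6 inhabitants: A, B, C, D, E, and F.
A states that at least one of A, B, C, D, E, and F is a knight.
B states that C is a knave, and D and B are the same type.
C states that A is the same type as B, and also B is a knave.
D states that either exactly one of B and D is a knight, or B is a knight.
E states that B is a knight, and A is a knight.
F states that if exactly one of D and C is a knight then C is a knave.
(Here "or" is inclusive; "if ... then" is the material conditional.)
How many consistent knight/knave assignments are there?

2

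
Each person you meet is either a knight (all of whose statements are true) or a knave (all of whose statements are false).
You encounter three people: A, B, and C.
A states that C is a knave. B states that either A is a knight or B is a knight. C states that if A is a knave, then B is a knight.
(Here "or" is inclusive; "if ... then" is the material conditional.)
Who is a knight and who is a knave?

A is a knave, so "C is a knave" must be false — and it is.
Since B is a knight, "either A is a knight or B is a knight" needs to be True, which holds.
Since C is a knight, "if A is a knave, then B is a knight" needs to be True, which holds.

Knights: B and C. Knaves: A.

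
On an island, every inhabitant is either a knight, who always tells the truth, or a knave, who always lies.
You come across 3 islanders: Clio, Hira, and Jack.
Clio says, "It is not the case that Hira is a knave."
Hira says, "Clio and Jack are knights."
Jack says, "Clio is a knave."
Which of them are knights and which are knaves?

Clio is a knave, Hira is a knave, and Jack is a knight.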